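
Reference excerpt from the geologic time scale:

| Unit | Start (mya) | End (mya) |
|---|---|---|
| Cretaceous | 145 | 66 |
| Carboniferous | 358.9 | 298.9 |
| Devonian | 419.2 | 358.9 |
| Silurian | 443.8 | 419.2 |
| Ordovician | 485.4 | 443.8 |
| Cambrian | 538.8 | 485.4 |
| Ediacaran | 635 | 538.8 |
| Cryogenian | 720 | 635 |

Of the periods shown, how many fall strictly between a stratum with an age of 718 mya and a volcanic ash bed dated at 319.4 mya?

5

718 Ma sits inside the Cryogenian (720–635) and 319.4 Ma inside the Carboniferous (358.9–298.9); neither of those is wholly between the two dates.
The listed periods lying completely between them are Ediacaran, Cambrian, Ordovician, Silurian, Devonian — 5 in all.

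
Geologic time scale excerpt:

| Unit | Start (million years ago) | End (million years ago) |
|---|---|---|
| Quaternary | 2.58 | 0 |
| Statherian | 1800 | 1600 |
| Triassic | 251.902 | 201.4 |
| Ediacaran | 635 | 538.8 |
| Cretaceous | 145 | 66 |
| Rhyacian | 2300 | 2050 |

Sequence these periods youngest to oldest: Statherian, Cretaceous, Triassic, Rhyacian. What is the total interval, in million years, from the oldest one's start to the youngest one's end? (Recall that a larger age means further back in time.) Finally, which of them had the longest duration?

Cretaceous, Triassic, Statherian, Rhyacian; total span 2234 Myr; longest is Rhyacian

Start ages (Ma): Rhyacian 2300, Statherian 1800, Triassic 251.902, Cretaceous 145.
Ordered youngest to oldest: Cretaceous, Triassic, Statherian, Rhyacian.
Span = 2300 − 66 = 2234 Myr.
Durations: Triassic 50.502, Cretaceous 79, Statherian 200, Rhyacian 250 → longest is Rhyacian (250 Myr).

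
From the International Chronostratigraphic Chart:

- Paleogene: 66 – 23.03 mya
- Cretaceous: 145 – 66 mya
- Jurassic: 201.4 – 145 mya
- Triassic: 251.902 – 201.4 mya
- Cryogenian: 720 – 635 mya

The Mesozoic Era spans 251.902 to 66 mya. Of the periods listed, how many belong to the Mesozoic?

Periods inside 251.902–66 Ma: Triassic, Jurassic, Cretaceous — 3 in total.

3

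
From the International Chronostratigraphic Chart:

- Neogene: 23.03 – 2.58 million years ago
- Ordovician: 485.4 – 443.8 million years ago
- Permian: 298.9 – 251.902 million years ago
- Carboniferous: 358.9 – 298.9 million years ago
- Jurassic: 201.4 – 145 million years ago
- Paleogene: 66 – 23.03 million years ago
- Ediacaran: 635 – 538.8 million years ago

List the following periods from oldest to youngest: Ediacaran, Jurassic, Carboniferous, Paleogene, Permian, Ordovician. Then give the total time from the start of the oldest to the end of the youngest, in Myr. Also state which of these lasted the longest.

Ediacaran, Ordovician, Carboniferous, Permian, Jurassic, Paleogene; total span 611.97 Myr; longest is Ediacaran

Start ages (Ma): Ediacaran 635, Ordovician 485.4, Carboniferous 358.9, Permian 298.9, Jurassic 201.4, Paleogene 66.
Ordered oldest to youngest: Ediacaran, Ordovician, Carboniferous, Permian, Jurassic, Paleogene.
Span = 635 − 23.03 = 611.97 Myr.
Durations: Ordovician 41.6, Permian 46.998, Carboniferous 60, Jurassic 56.4, Ediacaran 96.2, Paleogene 42.97 → longest is Ediacaran (96.2 Myr).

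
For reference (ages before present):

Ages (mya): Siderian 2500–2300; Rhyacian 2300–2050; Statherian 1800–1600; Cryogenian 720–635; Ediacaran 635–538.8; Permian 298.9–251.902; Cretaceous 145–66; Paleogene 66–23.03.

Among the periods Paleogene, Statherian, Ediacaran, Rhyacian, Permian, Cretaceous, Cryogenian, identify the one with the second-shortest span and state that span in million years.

Permian, 46.998 million years

Start − end for each: Paleogene 66 − 23.03 = 42.97; Statherian 1800 − 1600 = 200; Ediacaran 635 − 538.8 = 96.2; Rhyacian 2300 − 2050 = 250; Permian 298.9 − 251.902 = 46.998; Cretaceous 145 − 66 = 79; Cryogenian 720 − 635 = 85.
Ranking these from shortest: Paleogene < Permian < Cretaceous < Cryogenian < Ediacaran < Statherian < Rhyacian.
Position 2 in that ranking is Permian, which lasted 46.998 Myr.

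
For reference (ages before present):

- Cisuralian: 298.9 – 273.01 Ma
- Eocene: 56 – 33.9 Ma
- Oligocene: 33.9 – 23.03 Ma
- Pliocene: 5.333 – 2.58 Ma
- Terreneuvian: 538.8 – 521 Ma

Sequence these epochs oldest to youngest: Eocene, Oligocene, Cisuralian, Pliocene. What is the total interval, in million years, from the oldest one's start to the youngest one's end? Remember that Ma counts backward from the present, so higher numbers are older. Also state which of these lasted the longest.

Cisuralian → Eocene → Oligocene → Pliocene; total span 296.32 Myr; longest is Cisuralian

Start ages (Ma): Cisuralian 298.9, Eocene 56, Oligocene 33.9, Pliocene 5.333.
Ordered oldest to youngest: Cisuralian, Eocene, Oligocene, Pliocene.
Span = 298.9 − 2.58 = 296.32 Myr.
Durations: Cisuralian 25.89, Pliocene 2.753, Oligocene 10.87, Eocene 22.1 → longest is Cisuralian (25.89 Myr).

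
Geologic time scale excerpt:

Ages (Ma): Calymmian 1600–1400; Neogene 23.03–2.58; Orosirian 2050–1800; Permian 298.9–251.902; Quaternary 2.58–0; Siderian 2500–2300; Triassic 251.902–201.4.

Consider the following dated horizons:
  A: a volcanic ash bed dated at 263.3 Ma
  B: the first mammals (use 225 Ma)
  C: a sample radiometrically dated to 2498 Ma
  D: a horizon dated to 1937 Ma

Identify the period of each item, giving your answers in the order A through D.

A — Permian; B — Triassic; C — Siderian; D — Orosirian

A: 263.3 Ma lies in 298.9–251.902 Ma, so Permian.
B: 225 Ma lies in 251.902–201.4 Ma, so Triassic.
C: 2498 Ma lies in 2500–2300 Ma, so Siderian.
D: 1937 Ma lies in 2050–1800 Ma, so Orosirian.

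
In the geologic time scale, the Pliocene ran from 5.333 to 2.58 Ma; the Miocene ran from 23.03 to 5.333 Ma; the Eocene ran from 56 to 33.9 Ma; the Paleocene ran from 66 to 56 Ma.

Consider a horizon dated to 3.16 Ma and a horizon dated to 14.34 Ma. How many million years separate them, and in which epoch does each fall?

11.18 million years apart; the first in the Pliocene, the second in the Miocene

Elapsed time: 14.34 − 3.16 = 11.18 Myr.
3.16 Ma lies within 5.333–2.58 Ma: Pliocene.
14.34 Ma lies within 23.03–5.333 Ma: Miocene.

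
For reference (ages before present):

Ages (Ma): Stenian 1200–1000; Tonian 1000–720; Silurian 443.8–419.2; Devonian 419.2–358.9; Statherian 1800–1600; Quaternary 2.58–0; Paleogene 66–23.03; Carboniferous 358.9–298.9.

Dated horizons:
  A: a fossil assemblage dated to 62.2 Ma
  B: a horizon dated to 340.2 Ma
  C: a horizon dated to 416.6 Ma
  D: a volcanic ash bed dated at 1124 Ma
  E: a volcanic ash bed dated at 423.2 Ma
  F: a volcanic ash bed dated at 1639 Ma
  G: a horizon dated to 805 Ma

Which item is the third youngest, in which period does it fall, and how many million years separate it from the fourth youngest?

Sorted youngest-first by Ma: A (62.2), B (340.2), C (416.6), E (423.2), G (805), D (1124), F (1639).
The third youngest is C at 416.6 Ma, which lies in 419.2–358.9 Ma: the Devonian.
The fourth youngest is E at 423.2 Ma; separation = |416.6 − 423.2| = 6.6 Myr.

C, in the Devonian; 6.6 million years to E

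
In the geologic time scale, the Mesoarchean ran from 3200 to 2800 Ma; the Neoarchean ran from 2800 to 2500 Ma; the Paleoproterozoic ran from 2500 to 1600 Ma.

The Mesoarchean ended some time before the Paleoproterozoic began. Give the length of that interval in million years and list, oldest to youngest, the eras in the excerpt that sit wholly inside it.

300 million years; Neoarchean

The Mesoarchean closes at 2800 Ma and the Paleoproterozoic opens at 2500 Ma, so the interval is 2800 − 2500 = 300 Myr.
An era fits inside if it starts at or after 2800 Ma and ends at or before 2500 Ma; oldest first that gives Neoarchean.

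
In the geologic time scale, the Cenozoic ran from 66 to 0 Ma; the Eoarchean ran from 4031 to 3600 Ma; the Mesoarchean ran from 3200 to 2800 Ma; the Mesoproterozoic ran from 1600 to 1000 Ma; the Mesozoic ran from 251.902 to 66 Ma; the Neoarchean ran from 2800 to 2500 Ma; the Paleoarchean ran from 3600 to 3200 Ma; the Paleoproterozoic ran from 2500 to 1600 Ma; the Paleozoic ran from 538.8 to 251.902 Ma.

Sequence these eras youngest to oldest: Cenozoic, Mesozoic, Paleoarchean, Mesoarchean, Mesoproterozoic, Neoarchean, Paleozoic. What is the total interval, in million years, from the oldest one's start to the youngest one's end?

Cenozoic → Mesozoic → Paleozoic → Mesoproterozoic → Neoarchean → Mesoarchean → Paleoarchean; total span 3600 Myr

Start ages (Ma): Paleoarchean 3600, Mesoarchean 3200, Neoarchean 2800, Mesoproterozoic 1600, Paleozoic 538.8, Mesozoic 251.902, Cenozoic 66.
Ordered youngest to oldest: Cenozoic, Mesozoic, Paleozoic, Mesoproterozoic, Neoarchean, Mesoarchean, Paleoarchean.
Span = 3600 − 0 = 3600 Myr.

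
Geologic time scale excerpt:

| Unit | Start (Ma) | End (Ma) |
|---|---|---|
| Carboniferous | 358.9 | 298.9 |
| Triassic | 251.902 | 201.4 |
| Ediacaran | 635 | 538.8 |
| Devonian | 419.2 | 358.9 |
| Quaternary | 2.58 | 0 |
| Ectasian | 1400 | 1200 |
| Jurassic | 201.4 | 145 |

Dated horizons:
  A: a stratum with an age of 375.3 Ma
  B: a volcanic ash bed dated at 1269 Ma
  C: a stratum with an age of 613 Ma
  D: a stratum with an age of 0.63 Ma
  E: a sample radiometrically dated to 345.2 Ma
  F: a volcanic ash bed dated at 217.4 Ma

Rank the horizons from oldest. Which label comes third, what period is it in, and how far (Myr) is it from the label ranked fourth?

Larger Ma means older, so oldest first: B 1269 > C 613 > A 375.3 > E 345.2 > F 217.4 > D 0.63.
Counting 3 along gives A (375.3 Ma); the excerpt puts that inside the Devonian, 419.2–358.9 Ma.
Next in line is E (345.2 Ma), and 375.3 − 345.2 = 30.1 Myr.

A, in the Devonian; 30.1 million years to E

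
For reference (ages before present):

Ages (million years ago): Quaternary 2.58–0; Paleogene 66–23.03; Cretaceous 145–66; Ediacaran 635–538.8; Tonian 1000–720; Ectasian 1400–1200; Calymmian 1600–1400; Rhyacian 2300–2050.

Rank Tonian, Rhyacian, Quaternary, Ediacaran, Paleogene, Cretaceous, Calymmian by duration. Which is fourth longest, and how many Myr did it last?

Ediacaran, 96.2 million years

Start − end for each: Tonian 1000 − 720 = 280; Rhyacian 2300 − 2050 = 250; Quaternary 2.58 − 0 = 2.58; Ediacaran 635 − 538.8 = 96.2; Paleogene 66 − 23.03 = 42.97; Cretaceous 145 − 66 = 79; Calymmian 1600 − 1400 = 200.
Ranking these from longest: Tonian > Rhyacian > Calymmian > Ediacaran > Cretaceous > Paleogene > Quaternary.
Position 4 in that ranking is Ediacaran, which lasted 96.2 Myr.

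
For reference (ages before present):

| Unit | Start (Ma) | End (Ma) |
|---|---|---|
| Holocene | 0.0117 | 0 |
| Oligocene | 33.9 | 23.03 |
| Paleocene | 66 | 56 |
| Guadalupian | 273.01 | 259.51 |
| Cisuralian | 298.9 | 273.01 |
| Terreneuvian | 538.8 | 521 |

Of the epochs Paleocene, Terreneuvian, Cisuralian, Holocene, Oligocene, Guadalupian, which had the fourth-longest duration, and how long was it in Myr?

Durations: Paleocene 10; Terreneuvian 17.8; Cisuralian 25.89; Holocene 0.0117; Oligocene 10.87; Guadalupian 13.5 Myr.
Sorted longest-first: Cisuralian (25.89), Terreneuvian (17.8), Guadalupian (13.5), Oligocene (10.87), Paleocene (10), Holocene (0.0117).
The fourth longest is Oligocene at 10.87 Myr.

Oligocene, 10.87 million years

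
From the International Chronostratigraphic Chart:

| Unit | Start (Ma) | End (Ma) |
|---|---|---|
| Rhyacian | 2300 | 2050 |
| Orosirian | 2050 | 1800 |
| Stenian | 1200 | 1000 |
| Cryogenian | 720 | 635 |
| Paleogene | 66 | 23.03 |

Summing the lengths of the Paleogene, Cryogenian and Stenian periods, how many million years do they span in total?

327.97 million years

Each duration: Paleogene = 42.97; Cryogenian = 85; Stenian = 200.
Sum: 42.97 + 85 + 200 = 327.97 Myr.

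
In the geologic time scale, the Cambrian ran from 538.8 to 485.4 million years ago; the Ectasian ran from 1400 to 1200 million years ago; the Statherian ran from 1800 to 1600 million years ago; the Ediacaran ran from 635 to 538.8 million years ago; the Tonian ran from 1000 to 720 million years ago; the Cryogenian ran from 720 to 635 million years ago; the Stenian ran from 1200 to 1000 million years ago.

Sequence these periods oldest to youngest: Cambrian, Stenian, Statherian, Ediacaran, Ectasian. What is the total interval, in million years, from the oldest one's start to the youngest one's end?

Statherian → Ectasian → Stenian → Ediacaran → Cambrian; total span 1314.6 Myr

Start ages (Ma): Statherian 1800, Ectasian 1400, Stenian 1200, Ediacaran 635, Cambrian 538.8.
Ordered oldest to youngest: Statherian, Ectasian, Stenian, Ediacaran, Cambrian.
Span = 1800 − 485.4 = 1314.6 Myr.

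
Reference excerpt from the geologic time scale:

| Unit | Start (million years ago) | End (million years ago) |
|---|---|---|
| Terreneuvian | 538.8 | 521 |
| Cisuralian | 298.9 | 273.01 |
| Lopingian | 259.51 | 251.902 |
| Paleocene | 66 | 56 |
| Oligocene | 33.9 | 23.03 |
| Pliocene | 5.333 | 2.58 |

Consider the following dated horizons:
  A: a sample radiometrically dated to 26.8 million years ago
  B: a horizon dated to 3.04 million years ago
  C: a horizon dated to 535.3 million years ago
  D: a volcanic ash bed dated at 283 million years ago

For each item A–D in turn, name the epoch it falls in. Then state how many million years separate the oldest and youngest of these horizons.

A — Oligocene; B — Pliocene; C — Terreneuvian; D — Cisuralian; span 532.26 million years

A: 26.8 Ma lies in 33.9–23.03 Ma, so Oligocene.
B: 3.04 Ma lies in 5.333–2.58 Ma, so Pliocene.
C: 535.3 Ma lies in 538.8–521 Ma, so Terreneuvian.
D: 283 Ma lies in 298.9–273.01 Ma, so Cisuralian.
Oldest = 535.3 Ma, youngest = 3.04 Ma → span 532.26 Myr.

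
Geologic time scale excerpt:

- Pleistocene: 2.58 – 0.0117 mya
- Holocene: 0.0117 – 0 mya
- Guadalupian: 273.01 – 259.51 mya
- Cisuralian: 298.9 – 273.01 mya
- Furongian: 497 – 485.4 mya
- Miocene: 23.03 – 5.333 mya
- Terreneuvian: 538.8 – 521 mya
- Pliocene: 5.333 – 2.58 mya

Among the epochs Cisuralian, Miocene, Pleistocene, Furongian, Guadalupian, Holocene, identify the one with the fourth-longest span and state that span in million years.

Furongian, 11.6 million years

Start − end for each: Cisuralian 298.9 − 273.01 = 25.89; Miocene 23.03 − 5.333 = 17.697; Pleistocene 2.58 − 0.0117 = 2.5683; Furongian 497 − 485.4 = 11.6; Guadalupian 273.01 − 259.51 = 13.5; Holocene 0.0117 − 0 = 0.0117.
Ranking these from longest: Cisuralian > Miocene > Guadalupian > Furongian > Pleistocene > Holocene.
Position 4 in that ranking is Furongian, which lasted 11.6 Myr.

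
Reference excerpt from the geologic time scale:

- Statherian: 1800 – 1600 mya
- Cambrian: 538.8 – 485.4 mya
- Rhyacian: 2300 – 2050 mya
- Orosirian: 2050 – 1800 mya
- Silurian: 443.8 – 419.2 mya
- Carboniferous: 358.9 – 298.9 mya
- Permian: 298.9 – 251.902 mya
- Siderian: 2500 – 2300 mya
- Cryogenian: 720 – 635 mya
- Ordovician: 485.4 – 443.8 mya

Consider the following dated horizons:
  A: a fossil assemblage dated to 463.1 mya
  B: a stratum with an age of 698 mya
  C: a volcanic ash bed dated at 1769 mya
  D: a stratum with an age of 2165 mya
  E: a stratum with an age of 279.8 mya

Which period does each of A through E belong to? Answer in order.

A — Ordovician; B — Cryogenian; C — Statherian; D — Rhyacian; E — Permian

Match each age against the start–end ranges in the excerpt: A = 463.1 Ma → Ordovician (485.4–443.8); B = 698 Ma → Cryogenian (720–635); C = 1769 Ma → Statherian (1800–1600); D = 2165 Ma → Rhyacian (2300–2050); E = 279.8 Ma → Permian (298.9–251.902).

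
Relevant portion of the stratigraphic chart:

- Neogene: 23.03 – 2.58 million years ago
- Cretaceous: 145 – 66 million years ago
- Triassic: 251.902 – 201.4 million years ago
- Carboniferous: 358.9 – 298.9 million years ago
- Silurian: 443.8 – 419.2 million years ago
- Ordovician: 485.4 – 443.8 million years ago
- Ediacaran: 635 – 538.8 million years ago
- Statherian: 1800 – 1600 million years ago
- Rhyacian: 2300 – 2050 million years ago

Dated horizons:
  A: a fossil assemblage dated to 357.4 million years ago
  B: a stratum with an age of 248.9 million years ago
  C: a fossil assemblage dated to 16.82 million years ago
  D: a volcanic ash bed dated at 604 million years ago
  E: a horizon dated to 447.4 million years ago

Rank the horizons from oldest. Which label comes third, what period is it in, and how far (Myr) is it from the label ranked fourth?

Sorted oldest-first by Ma: D (604), E (447.4), A (357.4), B (248.9), C (16.82).
The third oldest is A at 357.4 Ma, which lies in 358.9–298.9 Ma: the Carboniferous.
The fourth oldest is B at 248.9 Ma; separation = |357.4 − 248.9| = 108.5 Myr.

A, in the Carboniferous; 108.5 million years to B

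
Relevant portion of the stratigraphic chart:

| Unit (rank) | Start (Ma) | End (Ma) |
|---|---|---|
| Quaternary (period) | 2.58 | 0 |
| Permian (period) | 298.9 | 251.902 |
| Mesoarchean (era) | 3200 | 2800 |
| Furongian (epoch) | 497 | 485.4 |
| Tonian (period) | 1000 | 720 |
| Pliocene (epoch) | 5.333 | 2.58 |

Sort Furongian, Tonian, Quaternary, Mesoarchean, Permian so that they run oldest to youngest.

Mesoarchean, then Tonian, then Furongian, then Permian, then Quaternary

Sorting by start age (descending Ma, since larger Ma = older): Mesoarchean start 3200, Tonian start 1000, Furongian start 497, Permian start 298.9, Quaternary start 2.58.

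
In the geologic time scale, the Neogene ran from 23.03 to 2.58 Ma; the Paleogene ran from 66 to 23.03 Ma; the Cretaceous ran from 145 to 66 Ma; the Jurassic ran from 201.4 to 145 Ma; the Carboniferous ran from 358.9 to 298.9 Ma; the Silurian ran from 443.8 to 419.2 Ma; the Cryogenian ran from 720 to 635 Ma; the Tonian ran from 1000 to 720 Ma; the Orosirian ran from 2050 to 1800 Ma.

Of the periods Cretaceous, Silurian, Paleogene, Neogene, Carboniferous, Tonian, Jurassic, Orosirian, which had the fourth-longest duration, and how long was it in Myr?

Start − end for each: Cretaceous 145 − 66 = 79; Silurian 443.8 − 419.2 = 24.6; Paleogene 66 − 23.03 = 42.97; Neogene 23.03 − 2.58 = 20.45; Carboniferous 358.9 − 298.9 = 60; Tonian 1000 − 720 = 280; Jurassic 201.4 − 145 = 56.4; Orosirian 2050 − 1800 = 250.
Ranking these from longest: Tonian > Orosirian > Cretaceous > Carboniferous > Jurassic > Paleogene > Silurian > Neogene.
Position 4 in that ranking is Carboniferous, which lasted 60 Myr.

Carboniferous, 60 million years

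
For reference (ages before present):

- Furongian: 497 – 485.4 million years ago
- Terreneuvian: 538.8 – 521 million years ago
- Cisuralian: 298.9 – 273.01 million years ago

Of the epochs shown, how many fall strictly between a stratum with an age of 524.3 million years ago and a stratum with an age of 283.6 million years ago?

1

The older date is 524.3 Ma and the younger is 283.6 Ma.
Epochs with start < 524.3 and end > 283.6 Ma: Furongian (497–485.4).
That is 1 complete epoch.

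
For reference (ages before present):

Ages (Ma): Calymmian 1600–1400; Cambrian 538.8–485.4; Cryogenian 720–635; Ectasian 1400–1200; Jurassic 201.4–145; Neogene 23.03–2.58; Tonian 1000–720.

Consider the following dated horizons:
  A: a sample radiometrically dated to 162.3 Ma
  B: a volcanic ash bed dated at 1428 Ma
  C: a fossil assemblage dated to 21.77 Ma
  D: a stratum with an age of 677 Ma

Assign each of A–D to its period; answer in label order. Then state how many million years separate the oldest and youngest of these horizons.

Match each age against the start–end ranges in the excerpt: A = 162.3 Ma → Jurassic (201.4–145); B = 1428 Ma → Calymmian (1600–1400); C = 21.77 Ma → Neogene (23.03–2.58); D = 677 Ma → Cryogenian (720–635).
The largest age is 1428 Ma and the smallest is 21.77 Ma; their difference is 1406.23 Myr.

A — Jurassic; B — Calymmian; C — Neogene; D — Cryogenian; span 1406.23 million years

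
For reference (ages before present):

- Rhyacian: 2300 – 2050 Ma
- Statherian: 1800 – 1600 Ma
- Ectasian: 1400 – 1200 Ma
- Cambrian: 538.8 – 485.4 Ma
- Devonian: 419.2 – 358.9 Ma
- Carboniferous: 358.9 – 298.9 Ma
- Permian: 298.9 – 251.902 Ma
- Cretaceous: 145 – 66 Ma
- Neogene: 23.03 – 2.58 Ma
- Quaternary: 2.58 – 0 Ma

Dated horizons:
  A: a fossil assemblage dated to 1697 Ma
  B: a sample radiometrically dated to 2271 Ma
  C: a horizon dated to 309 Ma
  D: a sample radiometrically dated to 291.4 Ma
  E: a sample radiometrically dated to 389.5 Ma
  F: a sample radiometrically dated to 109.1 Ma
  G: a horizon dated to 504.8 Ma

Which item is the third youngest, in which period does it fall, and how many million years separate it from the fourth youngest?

C, in the Carboniferous; 80.5 million years to E

Smaller Ma means younger, so youngest first: F 109.1 < D 291.4 < C 309 < E 389.5 < G 504.8 < A 1697 < B 2271.
Counting 3 along gives C (309 Ma); the excerpt puts that inside the Carboniferous, 358.9–298.9 Ma.
Next in line is E (389.5 Ma), and 389.5 − 309 = 80.5 Myr.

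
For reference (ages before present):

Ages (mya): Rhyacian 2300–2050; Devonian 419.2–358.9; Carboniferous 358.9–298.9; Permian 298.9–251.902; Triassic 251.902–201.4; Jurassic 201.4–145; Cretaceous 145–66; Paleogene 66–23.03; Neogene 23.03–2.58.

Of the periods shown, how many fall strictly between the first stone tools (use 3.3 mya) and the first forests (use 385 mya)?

The older date is 385 Ma and the younger is 3.3 Ma.
Periods with start < 385 and end > 3.3 Ma: Carboniferous (358.9–298.9), Permian (298.9–251.902), Triassic (251.902–201.4), Jurassic (201.4–145), Cretaceous (145–66), Paleogene (66–23.03).
That is 6 complete periods.

6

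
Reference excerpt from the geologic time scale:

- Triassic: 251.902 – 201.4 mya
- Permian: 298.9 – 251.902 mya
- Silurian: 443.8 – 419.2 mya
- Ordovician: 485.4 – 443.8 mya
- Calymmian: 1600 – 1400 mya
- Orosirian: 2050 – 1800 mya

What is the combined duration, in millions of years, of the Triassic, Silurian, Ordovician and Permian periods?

163.7 million years

Duration is start − end for each: (251.902 − 201.4) + (443.8 − 419.2) + (485.4 − 443.8) + (298.9 − 251.902).
That is 50.502 + 24.6 + 41.6 + 46.998, which totals 163.7 million years.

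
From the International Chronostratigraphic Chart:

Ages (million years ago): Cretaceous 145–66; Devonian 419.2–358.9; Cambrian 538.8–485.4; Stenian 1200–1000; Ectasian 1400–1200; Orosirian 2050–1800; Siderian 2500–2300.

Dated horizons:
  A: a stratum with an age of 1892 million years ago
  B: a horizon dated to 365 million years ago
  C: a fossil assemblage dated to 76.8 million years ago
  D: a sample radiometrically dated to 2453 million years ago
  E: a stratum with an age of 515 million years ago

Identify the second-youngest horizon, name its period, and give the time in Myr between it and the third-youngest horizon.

Smaller Ma means younger, so youngest first: C 76.8 < B 365 < E 515 < A 1892 < D 2453.
Counting 2 along gives B (365 Ma); the excerpt puts that inside the Devonian, 419.2–358.9 Ma.
Next in line is E (515 Ma), and 515 − 365 = 150 Myr.

B, in the Devonian; 150 million years to E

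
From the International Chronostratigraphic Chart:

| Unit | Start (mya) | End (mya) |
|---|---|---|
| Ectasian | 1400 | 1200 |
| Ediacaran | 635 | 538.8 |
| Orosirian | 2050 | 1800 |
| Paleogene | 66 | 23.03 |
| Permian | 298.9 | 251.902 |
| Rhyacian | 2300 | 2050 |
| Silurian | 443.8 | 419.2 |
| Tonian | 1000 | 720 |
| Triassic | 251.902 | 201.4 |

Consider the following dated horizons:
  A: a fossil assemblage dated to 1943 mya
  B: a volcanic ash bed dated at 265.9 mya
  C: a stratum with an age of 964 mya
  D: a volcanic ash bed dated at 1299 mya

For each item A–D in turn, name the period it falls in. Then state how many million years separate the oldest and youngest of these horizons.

A — Orosirian; B — Permian; C — Tonian; D — Ectasian; span 1677.1 million years

Match each age against the start–end ranges in the excerpt: A = 1943 Ma → Orosirian (2050–1800); B = 265.9 Ma → Permian (298.9–251.902); C = 964 Ma → Tonian (1000–720); D = 1299 Ma → Ectasian (1400–1200).
The largest age is 1943 Ma and the smallest is 265.9 Ma; their difference is 1677.1 Myr.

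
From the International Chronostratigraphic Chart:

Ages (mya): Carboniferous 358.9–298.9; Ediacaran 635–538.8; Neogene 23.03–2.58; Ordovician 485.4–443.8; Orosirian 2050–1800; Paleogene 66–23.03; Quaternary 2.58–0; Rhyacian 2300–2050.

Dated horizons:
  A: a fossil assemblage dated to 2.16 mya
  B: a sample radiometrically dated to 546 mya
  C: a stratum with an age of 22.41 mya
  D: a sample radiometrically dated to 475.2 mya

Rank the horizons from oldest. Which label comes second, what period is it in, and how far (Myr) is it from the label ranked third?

Larger Ma means older, so oldest first: B 546 > D 475.2 > C 22.41 > A 2.16.
Counting 2 along gives D (475.2 Ma); the excerpt puts that inside the Ordovician, 485.4–443.8 Ma.
Next in line is C (22.41 Ma), and 475.2 − 22.41 = 452.79 Myr.

D, in the Ordovician; 452.79 million years to C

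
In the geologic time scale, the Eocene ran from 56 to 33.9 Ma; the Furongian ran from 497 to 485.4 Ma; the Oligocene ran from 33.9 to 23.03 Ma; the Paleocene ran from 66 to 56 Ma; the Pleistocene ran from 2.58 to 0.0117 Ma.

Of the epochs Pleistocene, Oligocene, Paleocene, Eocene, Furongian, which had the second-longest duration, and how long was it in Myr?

Furongian, 11.6 million years

Durations: Pleistocene 2.5683; Oligocene 10.87; Paleocene 10; Eocene 22.1; Furongian 11.6 Myr.
Sorted longest-first: Eocene (22.1), Furongian (11.6), Oligocene (10.87), Paleocene (10), Pleistocene (2.5683).
The second longest is Furongian at 11.6 Myr.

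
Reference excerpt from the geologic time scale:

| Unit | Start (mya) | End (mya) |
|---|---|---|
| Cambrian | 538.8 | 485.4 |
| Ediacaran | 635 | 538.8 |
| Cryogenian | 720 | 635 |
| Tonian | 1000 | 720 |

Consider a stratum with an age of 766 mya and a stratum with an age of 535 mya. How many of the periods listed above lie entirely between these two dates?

2

766 Ma sits inside the Tonian (1000–720) and 535 Ma inside the Cambrian (538.8–485.4); neither of those is wholly between the two dates.
The listed periods lying completely between them are Cryogenian, Ediacaran — 2 in all.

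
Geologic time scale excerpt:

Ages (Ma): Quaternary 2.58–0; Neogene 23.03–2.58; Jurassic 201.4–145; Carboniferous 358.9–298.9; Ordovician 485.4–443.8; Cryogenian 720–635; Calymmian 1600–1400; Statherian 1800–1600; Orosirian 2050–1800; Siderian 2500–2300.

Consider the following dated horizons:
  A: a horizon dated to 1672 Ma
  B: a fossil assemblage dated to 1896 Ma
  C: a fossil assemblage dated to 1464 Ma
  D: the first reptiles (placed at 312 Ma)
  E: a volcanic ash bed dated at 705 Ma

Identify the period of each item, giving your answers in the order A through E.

A — Statherian; B — Orosirian; C — Calymmian; D — Carboniferous; E — Cryogenian

A: 1672 Ma lies in 1800–1600 Ma, so Statherian.
B: 1896 Ma lies in 2050–1800 Ma, so Orosirian.
C: 1464 Ma lies in 1600–1400 Ma, so Calymmian.
D: 312 Ma lies in 358.9–298.9 Ma, so Carboniferous.
E: 705 Ma lies in 720–635 Ma, so Cryogenian.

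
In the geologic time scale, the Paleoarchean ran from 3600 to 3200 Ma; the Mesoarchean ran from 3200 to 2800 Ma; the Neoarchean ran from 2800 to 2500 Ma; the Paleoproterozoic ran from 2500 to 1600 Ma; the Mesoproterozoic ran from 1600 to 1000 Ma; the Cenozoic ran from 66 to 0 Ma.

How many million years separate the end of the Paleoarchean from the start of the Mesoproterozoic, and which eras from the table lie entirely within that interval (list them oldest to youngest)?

The Paleoarchean closes at 3200 Ma and the Mesoproterozoic opens at 1600 Ma, so the interval is 3200 − 1600 = 1600 Myr.
An era fits inside if it starts at or after 3200 Ma and ends at or before 1600 Ma; oldest first that gives Mesoarchean, Neoarchean, Paleoproterozoic.

1600 million years; Mesoarchean, Neoarchean, Paleoproterozoic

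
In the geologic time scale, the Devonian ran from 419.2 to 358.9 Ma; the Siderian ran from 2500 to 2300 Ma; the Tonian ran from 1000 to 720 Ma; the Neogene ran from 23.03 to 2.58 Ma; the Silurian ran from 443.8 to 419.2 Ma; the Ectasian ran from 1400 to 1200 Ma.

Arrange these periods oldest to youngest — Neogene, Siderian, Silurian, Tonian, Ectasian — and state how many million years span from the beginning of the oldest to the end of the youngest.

Siderian → Ectasian → Tonian → Silurian → Neogene; total span 2497.42 Myr

Start ages (Ma): Siderian 2500, Ectasian 1400, Tonian 1000, Silurian 443.8, Neogene 23.03.
Ordered oldest to youngest: Siderian, Ectasian, Tonian, Silurian, Neogene.
Span = 2500 − 2.58 = 2497.42 Myr.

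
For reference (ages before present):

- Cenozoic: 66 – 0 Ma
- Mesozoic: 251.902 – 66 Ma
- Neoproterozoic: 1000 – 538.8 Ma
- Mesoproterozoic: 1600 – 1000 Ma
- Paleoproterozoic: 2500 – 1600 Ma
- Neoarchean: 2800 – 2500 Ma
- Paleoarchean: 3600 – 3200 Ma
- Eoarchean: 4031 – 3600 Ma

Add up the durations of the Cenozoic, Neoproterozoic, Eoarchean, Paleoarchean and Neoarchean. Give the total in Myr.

Duration is start − end for each: (66 − 0) + (1000 − 538.8) + (4031 − 3600) + (3600 − 3200) + (2800 − 2500).
That is 66 + 461.2 + 431 + 400 + 300, which totals 1658.2 million years.

1658.2 million years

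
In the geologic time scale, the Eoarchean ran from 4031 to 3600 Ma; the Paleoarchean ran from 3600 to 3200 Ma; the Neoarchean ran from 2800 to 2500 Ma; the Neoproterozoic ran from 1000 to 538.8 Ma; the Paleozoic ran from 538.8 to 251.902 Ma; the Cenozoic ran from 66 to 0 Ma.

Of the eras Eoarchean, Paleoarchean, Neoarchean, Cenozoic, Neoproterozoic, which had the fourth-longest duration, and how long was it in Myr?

Neoarchean, 300 million years

Durations: Eoarchean 431; Paleoarchean 400; Neoarchean 300; Cenozoic 66; Neoproterozoic 461.2 Myr.
Sorted longest-first: Neoproterozoic (461.2), Eoarchean (431), Paleoarchean (400), Neoarchean (300), Cenozoic (66).
The fourth longest is Neoarchean at 300 Myr.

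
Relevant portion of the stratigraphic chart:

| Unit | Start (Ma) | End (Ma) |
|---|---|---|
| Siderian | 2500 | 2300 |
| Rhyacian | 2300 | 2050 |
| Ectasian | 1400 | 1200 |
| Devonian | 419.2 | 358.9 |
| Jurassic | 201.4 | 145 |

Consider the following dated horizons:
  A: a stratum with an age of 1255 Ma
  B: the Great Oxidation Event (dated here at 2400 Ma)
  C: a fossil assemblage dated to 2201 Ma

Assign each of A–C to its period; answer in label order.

A: 1255 Ma lies in 1400–1200 Ma, so Ectasian.
B: 2400 Ma lies in 2500–2300 Ma, so Siderian.
C: 2201 Ma lies in 2300–2050 Ma, so Rhyacian.

A — Ectasian; B — Siderian; C — Rhyacian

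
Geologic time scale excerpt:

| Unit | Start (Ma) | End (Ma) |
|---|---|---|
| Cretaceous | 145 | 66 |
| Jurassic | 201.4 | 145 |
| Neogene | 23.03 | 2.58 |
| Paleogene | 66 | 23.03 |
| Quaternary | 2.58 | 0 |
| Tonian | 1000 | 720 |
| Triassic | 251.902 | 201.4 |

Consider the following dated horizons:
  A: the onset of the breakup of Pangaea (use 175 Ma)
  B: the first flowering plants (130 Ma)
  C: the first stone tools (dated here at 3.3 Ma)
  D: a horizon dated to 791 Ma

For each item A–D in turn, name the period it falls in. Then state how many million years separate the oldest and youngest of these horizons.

Match each age against the start–end ranges in the excerpt: A = 175 Ma → Jurassic (201.4–145); B = 130 Ma → Cretaceous (145–66); C = 3.3 Ma → Neogene (23.03–2.58); D = 791 Ma → Tonian (1000–720).
The largest age is 791 Ma and the smallest is 3.3 Ma; their difference is 787.7 Myr.

A — Jurassic; B — Cretaceous; C — Neogene; D — Tonian; span 787.7 million years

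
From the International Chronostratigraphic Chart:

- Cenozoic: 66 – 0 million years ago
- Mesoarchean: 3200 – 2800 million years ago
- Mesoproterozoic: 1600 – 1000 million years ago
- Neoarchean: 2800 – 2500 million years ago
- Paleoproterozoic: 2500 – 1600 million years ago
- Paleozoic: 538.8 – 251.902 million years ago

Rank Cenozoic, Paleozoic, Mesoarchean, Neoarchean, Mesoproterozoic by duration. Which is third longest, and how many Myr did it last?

Start − end for each: Cenozoic 66 − 0 = 66; Paleozoic 538.8 − 251.902 = 286.898; Mesoarchean 3200 − 2800 = 400; Neoarchean 2800 − 2500 = 300; Mesoproterozoic 1600 − 1000 = 600.
Ranking these from longest: Mesoproterozoic > Mesoarchean > Neoarchean > Paleozoic > Cenozoic.
Position 3 in that ranking is Neoarchean, which lasted 300 Myr.

Neoarchean, 300 million years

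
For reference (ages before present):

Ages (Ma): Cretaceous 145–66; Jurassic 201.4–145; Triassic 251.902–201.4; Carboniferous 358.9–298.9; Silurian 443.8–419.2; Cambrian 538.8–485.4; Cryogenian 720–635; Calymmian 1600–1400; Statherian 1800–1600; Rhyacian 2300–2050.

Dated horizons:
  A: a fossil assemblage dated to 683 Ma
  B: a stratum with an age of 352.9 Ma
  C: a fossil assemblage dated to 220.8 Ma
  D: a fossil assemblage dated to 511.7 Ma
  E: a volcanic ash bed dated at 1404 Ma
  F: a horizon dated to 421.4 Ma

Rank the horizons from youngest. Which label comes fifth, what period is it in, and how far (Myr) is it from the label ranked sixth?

A, in the Cryogenian; 721 million years to E

Smaller Ma means younger, so youngest first: C 220.8 < B 352.9 < F 421.4 < D 511.7 < A 683 < E 1404.
Counting 5 along gives A (683 Ma); the excerpt puts that inside the Cryogenian, 720–635 Ma.
Next in line is E (1404 Ma), and 1404 − 683 = 721 Myr.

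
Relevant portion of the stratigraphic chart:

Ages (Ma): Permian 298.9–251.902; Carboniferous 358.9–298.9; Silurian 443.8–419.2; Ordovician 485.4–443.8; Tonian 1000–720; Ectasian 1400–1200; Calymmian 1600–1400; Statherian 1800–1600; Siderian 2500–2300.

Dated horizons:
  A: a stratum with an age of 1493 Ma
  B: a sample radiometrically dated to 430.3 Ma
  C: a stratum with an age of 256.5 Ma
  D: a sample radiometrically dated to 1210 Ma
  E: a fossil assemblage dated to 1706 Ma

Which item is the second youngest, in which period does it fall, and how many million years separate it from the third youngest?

B, in the Silurian; 779.7 million years to D

Sorted youngest-first by Ma: C (256.5), B (430.3), D (1210), A (1493), E (1706).
The second youngest is B at 430.3 Ma, which lies in 443.8–419.2 Ma: the Silurian.
The third youngest is D at 1210 Ma; separation = |430.3 − 1210| = 779.7 Myr.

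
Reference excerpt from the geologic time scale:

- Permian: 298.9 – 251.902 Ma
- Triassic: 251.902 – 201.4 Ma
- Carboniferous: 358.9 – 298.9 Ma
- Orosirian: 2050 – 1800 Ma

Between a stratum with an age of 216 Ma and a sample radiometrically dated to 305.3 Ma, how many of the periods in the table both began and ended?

The older date is 305.3 Ma and the younger is 216 Ma.
Periods with start < 305.3 and end > 216 Ma: Permian (298.9–251.902).
That is 1 complete period.

1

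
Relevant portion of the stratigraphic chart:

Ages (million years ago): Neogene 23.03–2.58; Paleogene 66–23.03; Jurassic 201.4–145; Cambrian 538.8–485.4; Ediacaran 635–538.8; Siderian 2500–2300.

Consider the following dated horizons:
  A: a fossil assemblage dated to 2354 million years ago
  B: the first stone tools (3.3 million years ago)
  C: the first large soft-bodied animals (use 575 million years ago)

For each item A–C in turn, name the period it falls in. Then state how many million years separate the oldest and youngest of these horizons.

Match each age against the start–end ranges in the excerpt: A = 2354 Ma → Siderian (2500–2300); B = 3.3 Ma → Neogene (23.03–2.58); C = 575 Ma → Ediacaran (635–538.8).
The largest age is 2354 Ma and the smallest is 3.3 Ma; their difference is 2350.7 Myr.

A — Siderian; B — Neogene; C — Ediacaran; span 2350.7 million years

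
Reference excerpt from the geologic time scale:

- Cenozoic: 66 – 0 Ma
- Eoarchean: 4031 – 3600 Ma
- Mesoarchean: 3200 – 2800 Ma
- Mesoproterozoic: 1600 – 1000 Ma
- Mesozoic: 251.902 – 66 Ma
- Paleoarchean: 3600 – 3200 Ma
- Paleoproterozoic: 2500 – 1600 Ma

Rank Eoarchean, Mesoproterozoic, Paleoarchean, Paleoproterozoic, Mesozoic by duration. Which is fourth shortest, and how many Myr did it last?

Mesoproterozoic, 600 million years

Durations: Eoarchean 431; Mesoproterozoic 600; Paleoarchean 400; Paleoproterozoic 900; Mesozoic 185.902 Myr.
Sorted shortest-first: Mesozoic (185.902), Paleoarchean (400), Eoarchean (431), Mesoproterozoic (600), Paleoproterozoic (900).
The fourth shortest is Mesoproterozoic at 600 Myr.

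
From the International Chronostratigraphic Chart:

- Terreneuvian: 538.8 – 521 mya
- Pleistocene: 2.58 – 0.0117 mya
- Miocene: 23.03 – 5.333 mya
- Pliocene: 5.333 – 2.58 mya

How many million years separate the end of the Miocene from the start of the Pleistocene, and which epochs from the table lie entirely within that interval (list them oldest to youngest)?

The Miocene closes at 5.333 Ma and the Pleistocene opens at 2.58 Ma, so the interval is 5.333 − 2.58 = 2.753 Myr.
An epoch fits inside if it starts at or after 5.333 Ma and ends at or before 2.58 Ma; oldest first that gives Pliocene.

2.753 million years; Pliocene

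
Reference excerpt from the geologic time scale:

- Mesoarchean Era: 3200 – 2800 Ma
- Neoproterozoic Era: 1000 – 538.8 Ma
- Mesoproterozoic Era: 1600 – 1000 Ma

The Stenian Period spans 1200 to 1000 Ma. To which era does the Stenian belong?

The Stenian (1200–1000 Ma) lies entirely within 1600–1000 Ma, the Mesoproterozoic Era.

Mesoproterozoic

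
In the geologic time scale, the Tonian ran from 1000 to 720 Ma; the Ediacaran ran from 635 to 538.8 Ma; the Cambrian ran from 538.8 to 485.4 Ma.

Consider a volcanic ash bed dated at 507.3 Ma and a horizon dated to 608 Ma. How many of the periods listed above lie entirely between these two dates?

0

The older date is 608 Ma and the younger is 507.3 Ma.
No period both begins after 608 Ma and ends before 507.3 Ma, so the count is 0.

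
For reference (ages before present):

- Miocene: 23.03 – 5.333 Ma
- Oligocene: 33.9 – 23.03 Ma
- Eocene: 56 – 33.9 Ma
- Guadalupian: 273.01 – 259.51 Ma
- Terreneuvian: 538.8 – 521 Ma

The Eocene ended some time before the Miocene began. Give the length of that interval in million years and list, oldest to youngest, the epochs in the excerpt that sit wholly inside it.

10.87 million years; Oligocene

End of Eocene = 33.9 Ma; start of Miocene = 23.03 Ma.
Gap = 33.9 − 23.03 = 10.87 Myr.
Epochs wholly inside 33.9–23.03 Ma: Oligocene (33.9–23.03).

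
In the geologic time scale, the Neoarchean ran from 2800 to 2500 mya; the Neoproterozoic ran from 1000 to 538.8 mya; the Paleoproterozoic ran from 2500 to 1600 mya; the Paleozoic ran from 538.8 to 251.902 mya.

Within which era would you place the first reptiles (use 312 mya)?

312 Ma lies between 538.8 and 251.902 Ma, so it falls in the Paleozoic.

Paleozoic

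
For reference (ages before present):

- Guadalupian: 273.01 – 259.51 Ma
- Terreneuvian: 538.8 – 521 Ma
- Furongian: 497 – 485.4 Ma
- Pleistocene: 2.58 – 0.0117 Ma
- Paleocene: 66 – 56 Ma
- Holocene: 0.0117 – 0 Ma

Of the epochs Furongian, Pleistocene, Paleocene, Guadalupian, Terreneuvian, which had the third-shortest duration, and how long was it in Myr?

Furongian, 11.6 million years

Durations: Furongian 11.6; Pleistocene 2.5683; Paleocene 10; Guadalupian 13.5; Terreneuvian 17.8 Myr.
Sorted shortest-first: Pleistocene (2.5683), Paleocene (10), Furongian (11.6), Guadalupian (13.5), Terreneuvian (17.8).
The third shortest is Furongian at 11.6 Myr.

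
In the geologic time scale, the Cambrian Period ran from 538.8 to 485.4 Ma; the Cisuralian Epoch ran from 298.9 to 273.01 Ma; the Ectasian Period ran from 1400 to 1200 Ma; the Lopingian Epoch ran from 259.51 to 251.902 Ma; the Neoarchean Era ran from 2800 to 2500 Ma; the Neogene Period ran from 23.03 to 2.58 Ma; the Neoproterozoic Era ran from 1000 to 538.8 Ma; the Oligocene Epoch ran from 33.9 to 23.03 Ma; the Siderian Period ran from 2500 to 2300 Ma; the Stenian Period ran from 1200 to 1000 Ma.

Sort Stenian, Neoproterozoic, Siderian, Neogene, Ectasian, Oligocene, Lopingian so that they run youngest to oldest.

Sorting by start age (ascending Ma, since larger Ma = older): Neogene began 23.03, Oligocene began 33.9, Lopingian began 259.51, Neoproterozoic began 1000, Stenian began 1200, Ectasian began 1400, Siderian began 2500.

Neogene, Oligocene, Lopingian, Neoproterozoic, Stenian, Ectasian, Siderian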